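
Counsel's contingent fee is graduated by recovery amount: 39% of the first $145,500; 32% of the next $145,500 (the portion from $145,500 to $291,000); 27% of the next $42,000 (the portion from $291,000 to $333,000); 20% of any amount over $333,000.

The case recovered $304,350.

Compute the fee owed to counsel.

First $145,500 at 39% = $56,745.00
Next $145,500 at 32% = $46,560.00
Remaining $13,350 at 27% = $3,604.50
Fee: $56,745.00 + $46,560.00 + $3,604.50 = $106,909.50

$106,909.50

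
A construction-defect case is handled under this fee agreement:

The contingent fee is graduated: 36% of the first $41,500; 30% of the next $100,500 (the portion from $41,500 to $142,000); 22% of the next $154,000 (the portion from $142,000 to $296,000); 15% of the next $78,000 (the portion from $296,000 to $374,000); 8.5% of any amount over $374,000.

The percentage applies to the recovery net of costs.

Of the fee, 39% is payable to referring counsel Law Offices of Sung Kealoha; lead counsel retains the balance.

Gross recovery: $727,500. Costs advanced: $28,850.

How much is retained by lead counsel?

Fee base (net of costs): $727,500 − $28,850 = $698,650
First $41,500 at 36% = $14,940.00
Next $100,500 at 30% = $30,150.00
Next $154,000 at 22% = $33,880.00
Next $78,000 at 15% = $11,700.00
Remaining $324,650 at 8.5% = $27,595.25
Fee: $14,940.00 + $30,150.00 + $33,880.00 + $11,700.00 + $27,595.25 = $118,265.25
Referral share: 39% of $118,265.25 = $46,123.45; lead counsel retains $118,265.25 − $46,123.45 = $72,141.80.

$72,141.80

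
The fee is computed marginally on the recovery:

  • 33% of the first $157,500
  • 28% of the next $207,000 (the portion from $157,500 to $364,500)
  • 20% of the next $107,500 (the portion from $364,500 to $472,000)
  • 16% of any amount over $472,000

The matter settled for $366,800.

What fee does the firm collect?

$110,395.00

First $157,500 at 33% = $51,975.00
Next $207,000 at 28% = $57,960.00
Remaining $2,300 at 20% = $460.00
Fee: $51,975.00 + $57,960.00 + $460.00 = $110,395.00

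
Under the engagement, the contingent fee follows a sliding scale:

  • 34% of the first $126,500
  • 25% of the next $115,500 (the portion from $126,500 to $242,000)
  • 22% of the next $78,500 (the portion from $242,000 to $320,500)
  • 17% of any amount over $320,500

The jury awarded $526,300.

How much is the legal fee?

$124,141.00

First $126,500 at 34% = $43,010.00
Next $115,500 at 25% = $28,875.00
Next $78,500 at 22% = $17,270.00
Remaining $205,800 at 17% = $34,986.00
Fee: $43,010.00 + $28,875.00 + $17,270.00 + $34,986.00 = $124,141.00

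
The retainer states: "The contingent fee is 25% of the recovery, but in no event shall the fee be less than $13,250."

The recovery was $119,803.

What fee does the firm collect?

$29,950.75

25% of $119,803 = $29,950.75
That exceeds the $13,250 minimum.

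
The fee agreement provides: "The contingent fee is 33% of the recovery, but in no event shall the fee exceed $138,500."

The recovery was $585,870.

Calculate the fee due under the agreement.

33% of $585,870 = $193,337.10
That exceeds the $138,500 cap, so the fee is capped at $138,500.

$138,500.00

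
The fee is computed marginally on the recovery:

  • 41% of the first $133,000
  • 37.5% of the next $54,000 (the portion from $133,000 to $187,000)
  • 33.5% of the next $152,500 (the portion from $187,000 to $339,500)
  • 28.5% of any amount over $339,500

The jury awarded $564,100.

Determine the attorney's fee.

$189,878.50

First $133,000 at 41% = $54,530.00
Next $54,000 at 37.5% = $20,250.00
Next $152,500 at 33.5% = $51,087.50
Remaining $224,600 at 28.5% = $64,011.00
Fee: $54,530.00 + $20,250.00 + $51,087.50 + $64,011.00 = $189,878.50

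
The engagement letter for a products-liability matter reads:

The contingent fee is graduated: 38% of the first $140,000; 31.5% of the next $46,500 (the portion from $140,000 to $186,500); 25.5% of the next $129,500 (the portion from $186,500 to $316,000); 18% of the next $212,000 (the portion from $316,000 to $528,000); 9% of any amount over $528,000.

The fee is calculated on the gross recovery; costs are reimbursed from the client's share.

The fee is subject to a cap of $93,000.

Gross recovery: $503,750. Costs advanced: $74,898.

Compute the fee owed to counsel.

Fee base is the gross recovery, $503,750; costs are reimbursed separately.
First $140,000 at 38% = $53,200.00
Next $46,500 at 31.5% = $14,647.50
Next $129,500 at 25.5% = $33,022.50
Remaining $187,750 at 18% = $33,795.00
Fee: $53,200.00 + $14,647.50 + $33,022.50 + $33,795.00 = $134,665.00
$134,665.00 exceeds the $93,000 cap, so the fee is capped at $93,000.00.

$93,000.00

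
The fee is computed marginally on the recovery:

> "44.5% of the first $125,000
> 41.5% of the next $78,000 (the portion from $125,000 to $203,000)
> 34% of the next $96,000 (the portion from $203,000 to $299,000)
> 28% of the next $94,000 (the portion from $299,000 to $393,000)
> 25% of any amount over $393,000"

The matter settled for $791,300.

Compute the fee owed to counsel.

First $125,000 at 44.5% = $55,625.00
Next $78,000 at 41.5% = $32,370.00
Next $96,000 at 34% = $32,640.00
Next $94,000 at 28% = $26,320.00
Remaining $398,300 at 25% = $99,575.00
Fee: $55,625.00 + $32,370.00 + $32,640.00 + $26,320.00 + $99,575.00 = $246,530.00

$246,530.00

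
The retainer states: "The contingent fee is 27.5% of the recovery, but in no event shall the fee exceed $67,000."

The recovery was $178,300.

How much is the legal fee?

$49,032.50

27.5% of $178,300 = $49,032.50
That is under the $67,000 cap.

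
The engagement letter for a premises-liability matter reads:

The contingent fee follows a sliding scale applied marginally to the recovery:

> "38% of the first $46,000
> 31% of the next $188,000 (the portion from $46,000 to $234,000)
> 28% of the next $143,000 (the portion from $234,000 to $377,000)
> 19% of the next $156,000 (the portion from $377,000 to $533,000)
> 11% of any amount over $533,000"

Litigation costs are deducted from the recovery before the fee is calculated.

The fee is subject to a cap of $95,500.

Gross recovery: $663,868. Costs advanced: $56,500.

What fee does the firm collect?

$95,500.00

Fee base (net of costs): $663,868 − $56,500 = $607,368
First $46,000 at 38% = $17,480.00
Next $188,000 at 31% = $58,280.00
Next $143,000 at 28% = $40,040.00
Next $156,000 at 19% = $29,640.00
Remaining $74,368 at 11% = $8,180.48
Fee: $17,480.00 + $58,280.00 + $40,040.00 + $29,640.00 + $8,180.48 = $153,620.48
$153,620.48 exceeds the $95,500 cap, so the fee is capped at $95,500.00.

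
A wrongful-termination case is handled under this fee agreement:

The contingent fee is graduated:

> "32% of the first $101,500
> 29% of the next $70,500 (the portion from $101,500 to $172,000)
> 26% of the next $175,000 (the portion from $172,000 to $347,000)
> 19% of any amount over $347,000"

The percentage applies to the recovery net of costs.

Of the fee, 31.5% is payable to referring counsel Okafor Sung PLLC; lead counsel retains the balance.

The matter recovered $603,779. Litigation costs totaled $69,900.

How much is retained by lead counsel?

Fee base (net of costs): $603,779 − $69,900 = $533,879
First $101,500 at 32% = $32,480.00
Next $70,500 at 29% = $20,445.00
Next $175,000 at 26% = $45,500.00
Remaining $186,879 at 19% = $35,507.01
Fee: $32,480.00 + $20,445.00 + $45,500.00 + $35,507.01 = $133,932.01
Referral share: 31.5% of $133,932.01 = $42,188.58; lead counsel retains $133,932.01 − $42,188.58 = $91,743.43.

$91,743.43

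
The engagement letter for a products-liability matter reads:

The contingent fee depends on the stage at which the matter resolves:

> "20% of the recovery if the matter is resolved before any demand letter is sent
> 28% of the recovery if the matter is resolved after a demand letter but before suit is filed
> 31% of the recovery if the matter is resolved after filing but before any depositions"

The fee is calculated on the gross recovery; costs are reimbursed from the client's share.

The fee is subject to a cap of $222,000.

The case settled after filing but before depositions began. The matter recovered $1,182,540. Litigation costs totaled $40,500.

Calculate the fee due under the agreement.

$222,000.00

Fee base is the gross recovery, $1,182,540; costs are reimbursed separately.
The matter settled after filing but before depositions began, so the 31% rate applies.
$1,182,540 × 31% = $366,587.40
$366,587.40 exceeds the $222,000 cap, so the fee is capped at $222,000.00.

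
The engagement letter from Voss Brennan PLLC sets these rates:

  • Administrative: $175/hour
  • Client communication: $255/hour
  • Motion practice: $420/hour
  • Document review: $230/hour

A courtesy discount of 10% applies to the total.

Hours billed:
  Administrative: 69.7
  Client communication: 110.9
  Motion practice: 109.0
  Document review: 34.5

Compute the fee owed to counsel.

$84,772.80

Administrative: 69.7 × $175 = $12,197.50
Client communication: 110.9 × $255 = $28,279.50
Motion practice: 109.0 × $420 = $45,780.00
Document review: 34.5 × $230 = $7,935.00
Subtotal: $94,192.00
Less 10% discount: −$9,419.20
Total: $94,192.00 − $9,419.20 = $84,772.80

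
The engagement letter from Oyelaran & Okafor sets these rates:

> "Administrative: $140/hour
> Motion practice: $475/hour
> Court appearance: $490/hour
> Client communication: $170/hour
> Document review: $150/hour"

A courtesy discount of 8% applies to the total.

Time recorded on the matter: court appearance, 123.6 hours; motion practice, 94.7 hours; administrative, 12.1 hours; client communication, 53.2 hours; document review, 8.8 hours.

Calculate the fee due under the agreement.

$108,196.14

Administrative: 12.1 × $140 = $1,694.00
Motion practice: 94.7 × $475 = $44,982.50
Court appearance: 123.6 × $490 = $60,564.00
Client communication: 53.2 × $170 = $9,044.00
Document review: 8.8 × $150 = $1,320.00
Subtotal: $117,604.50
Less 8% discount: −$9,408.36
Total: $117,604.50 − $9,408.36 = $108,196.14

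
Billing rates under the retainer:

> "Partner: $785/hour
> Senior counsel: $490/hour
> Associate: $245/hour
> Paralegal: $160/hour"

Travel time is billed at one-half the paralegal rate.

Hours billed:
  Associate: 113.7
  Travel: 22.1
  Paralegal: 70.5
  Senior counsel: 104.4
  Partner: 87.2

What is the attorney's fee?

$160,512.50

Partner: 87.2 × $785 = $68,452.00
Senior counsel: 104.4 × $490 = $51,156.00
Associate: 113.7 × $245 = $27,856.50
Paralegal: 70.5 × $160 = $11,280.00
Subtotal: $68,452.00 + $51,156.00 + $27,856.50 + $11,280.00 = $158,744.50
Travel: 22.1 × ($160 ÷ 2) = 22.1 × $80.00 = $1,768.00
Total: $158,744.50 + $1,768.00 = $160,512.50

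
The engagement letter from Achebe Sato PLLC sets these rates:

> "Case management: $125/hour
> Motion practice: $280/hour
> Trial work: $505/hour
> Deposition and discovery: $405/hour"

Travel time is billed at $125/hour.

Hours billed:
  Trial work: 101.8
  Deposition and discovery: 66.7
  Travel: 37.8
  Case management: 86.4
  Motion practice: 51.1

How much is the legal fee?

Case management: 86.4 × $125 = $10,800.00
Motion practice: 51.1 × $280 = $14,308.00
Trial work: 101.8 × $505 = $51,409.00
Deposition and discovery: 66.7 × $405 = $27,013.50
Subtotal: $10,800.00 + $14,308.00 + $51,409.00 + $27,013.50 = $103,530.50
Travel: 37.8 × $125 = $4,725.00
Total: $103,530.50 + $4,725.00 = $108,255.50

$108,255.50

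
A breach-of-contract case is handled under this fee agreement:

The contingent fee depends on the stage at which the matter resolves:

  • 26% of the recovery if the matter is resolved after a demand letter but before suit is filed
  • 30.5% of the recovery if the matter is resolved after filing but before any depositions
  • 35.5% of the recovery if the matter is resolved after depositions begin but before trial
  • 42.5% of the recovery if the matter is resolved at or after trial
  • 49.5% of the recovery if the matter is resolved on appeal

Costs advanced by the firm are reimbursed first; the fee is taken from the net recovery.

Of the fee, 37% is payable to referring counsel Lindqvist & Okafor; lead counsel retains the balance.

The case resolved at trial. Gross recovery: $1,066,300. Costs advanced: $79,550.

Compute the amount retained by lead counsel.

$264,202.31

Fee base (net of costs): $1,066,300 − $79,550 = $986,750
The matter resolved at trial, so the 42.5% rate applies.
$986,750 × 42.5% = $419,368.75
Referral share: 37% of $419,368.75 = $155,166.44; lead counsel retains $419,368.75 − $155,166.44 = $264,202.31.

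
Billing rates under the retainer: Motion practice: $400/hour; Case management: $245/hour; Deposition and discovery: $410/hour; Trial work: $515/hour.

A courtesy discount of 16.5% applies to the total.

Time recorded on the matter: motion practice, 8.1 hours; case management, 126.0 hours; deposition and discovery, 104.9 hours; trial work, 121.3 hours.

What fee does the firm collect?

Motion practice: 8.1 × $400 = $3,240.00
Case management: 126.0 × $245 = $30,870.00
Deposition and discovery: 104.9 × $410 = $43,009.00
Trial work: 121.3 × $515 = $62,469.50
Subtotal: $139,588.50
Less 16.5% discount: −$23,032.10
Total: $139,588.50 − $23,032.10 = $116,556.40

$116,556.40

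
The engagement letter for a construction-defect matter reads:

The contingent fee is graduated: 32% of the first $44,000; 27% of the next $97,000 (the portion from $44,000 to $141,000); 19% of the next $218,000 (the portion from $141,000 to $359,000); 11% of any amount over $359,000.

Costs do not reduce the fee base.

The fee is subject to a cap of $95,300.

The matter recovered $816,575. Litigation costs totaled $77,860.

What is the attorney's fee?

$95,300.00

Fee base is the gross recovery, $816,575; costs are reimbursed separately.
First $44,000 at 32% = $14,080.00
Next $97,000 at 27% = $26,190.00
Next $218,000 at 19% = $41,420.00
Remaining $457,575 at 11% = $50,333.25
Fee: $14,080.00 + $26,190.00 + $41,420.00 + $50,333.25 = $132,023.25
$132,023.25 exceeds the $95,300 cap, so the fee is capped at $95,300.00.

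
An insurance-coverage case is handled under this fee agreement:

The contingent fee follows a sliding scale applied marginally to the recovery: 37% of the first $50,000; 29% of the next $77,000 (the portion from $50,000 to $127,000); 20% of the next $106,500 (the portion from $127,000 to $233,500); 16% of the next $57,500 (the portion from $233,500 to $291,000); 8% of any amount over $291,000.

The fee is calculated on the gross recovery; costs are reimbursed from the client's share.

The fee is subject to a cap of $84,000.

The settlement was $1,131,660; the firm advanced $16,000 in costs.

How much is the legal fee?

Fee base is the gross recovery, $1,131,660; costs are reimbursed separately.
First $50,000 at 37% = $18,500.00
Next $77,000 at 29% = $22,330.00
Next $106,500 at 20% = $21,300.00
Next $57,500 at 16% = $9,200.00
Remaining $840,660 at 8% = $67,252.80
Fee: $18,500.00 + $22,330.00 + $21,300.00 + $9,200.00 + $67,252.80 = $138,582.80
$138,582.80 exceeds the $84,000 cap, so the fee is capped at $84,000.00.

$84,000.00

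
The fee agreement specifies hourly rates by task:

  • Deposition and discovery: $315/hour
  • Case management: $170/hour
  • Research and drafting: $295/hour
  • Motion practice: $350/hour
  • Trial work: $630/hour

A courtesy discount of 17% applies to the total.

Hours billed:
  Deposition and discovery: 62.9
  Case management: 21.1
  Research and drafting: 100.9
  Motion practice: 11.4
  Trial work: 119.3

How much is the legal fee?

Deposition and discovery: 62.9 × $315 = $19,813.50
Case management: 21.1 × $170 = $3,587.00
Research and drafting: 100.9 × $295 = $29,765.50
Motion practice: 11.4 × $350 = $3,990.00
Trial work: 119.3 × $630 = $75,159.00
Subtotal: $132,315.00
Less 17% discount: −$22,493.55
Total: $132,315.00 − $22,493.55 = $109,821.45

$109,821.45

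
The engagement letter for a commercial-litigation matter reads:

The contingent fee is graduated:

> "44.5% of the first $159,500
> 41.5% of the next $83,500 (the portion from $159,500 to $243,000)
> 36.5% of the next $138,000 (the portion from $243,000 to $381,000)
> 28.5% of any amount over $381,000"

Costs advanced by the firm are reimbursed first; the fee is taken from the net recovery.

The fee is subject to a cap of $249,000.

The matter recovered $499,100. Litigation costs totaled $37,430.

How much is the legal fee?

$178,990.95

Fee base (net of costs): $499,100 − $37,430 = $461,670
First $159,500 at 44.5% = $70,977.50
Next $83,500 at 41.5% = $34,652.50
Next $138,000 at 36.5% = $50,370.00
Remaining $80,670 at 28.5% = $22,990.95
Fee: $70,977.50 + $34,652.50 + $50,370.00 + $22,990.95 = $178,990.95
$178,990.95 is under the $249,000 cap.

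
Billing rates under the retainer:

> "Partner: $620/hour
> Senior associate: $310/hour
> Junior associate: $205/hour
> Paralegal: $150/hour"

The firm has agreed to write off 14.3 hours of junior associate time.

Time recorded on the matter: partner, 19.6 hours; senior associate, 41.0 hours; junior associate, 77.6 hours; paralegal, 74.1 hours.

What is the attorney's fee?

Partner: 19.6 × $620 = $12,152.00
Senior associate: 41.0 × $310 = $12,710.00
Junior associate: 77.6 × $205 = $15,908.00
Paralegal: 74.1 × $150 = $11,115.00
Subtotal: $51,885.00
Write-off: 14.3 × $205 = $2,931.50
Total: $51,885.00 − $2,931.50 = $48,953.50

$48,953.50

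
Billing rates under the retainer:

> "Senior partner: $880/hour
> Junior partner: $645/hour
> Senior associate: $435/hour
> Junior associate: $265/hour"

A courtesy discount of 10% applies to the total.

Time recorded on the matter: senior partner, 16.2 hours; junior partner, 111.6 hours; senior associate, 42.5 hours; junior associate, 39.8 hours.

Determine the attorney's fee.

$103,745.25

Senior partner: 16.2 × $880 = $14,256.00
Junior partner: 111.6 × $645 = $71,982.00
Senior associate: 42.5 × $435 = $18,487.50
Junior associate: 39.8 × $265 = $10,547.00
Subtotal: $115,272.50
Less 10% discount: −$11,527.25
Total: $115,272.50 − $11,527.25 = $103,745.25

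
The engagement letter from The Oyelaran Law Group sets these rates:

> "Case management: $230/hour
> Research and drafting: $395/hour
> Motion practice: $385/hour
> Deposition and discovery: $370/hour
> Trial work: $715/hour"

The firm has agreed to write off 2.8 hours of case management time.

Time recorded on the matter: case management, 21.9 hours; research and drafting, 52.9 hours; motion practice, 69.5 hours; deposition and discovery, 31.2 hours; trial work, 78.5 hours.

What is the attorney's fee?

$119,717.50

Case management: 21.9 × $230 = $5,037.00
Research and drafting: 52.9 × $395 = $20,895.50
Motion practice: 69.5 × $385 = $26,757.50
Deposition and discovery: 31.2 × $370 = $11,544.00
Trial work: 78.5 × $715 = $56,127.50
Subtotal: $120,361.50
Write-off: 2.8 × $230 = $644.00
Total: $120,361.50 − $644.00 = $119,717.50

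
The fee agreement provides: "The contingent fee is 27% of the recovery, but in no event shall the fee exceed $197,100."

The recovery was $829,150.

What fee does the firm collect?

$197,100.00

27% of $829,150 = $223,870.50
That exceeds the $197,100 cap, so the fee is capped at $197,100.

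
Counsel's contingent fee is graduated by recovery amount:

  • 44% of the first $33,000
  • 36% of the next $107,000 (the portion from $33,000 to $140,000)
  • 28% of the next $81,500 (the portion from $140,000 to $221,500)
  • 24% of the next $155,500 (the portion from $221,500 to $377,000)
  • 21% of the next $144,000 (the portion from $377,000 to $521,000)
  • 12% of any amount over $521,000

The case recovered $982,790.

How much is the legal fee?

$198,834.80

First $33,000 at 44% = $14,520.00
Next $107,000 at 36% = $38,520.00
Next $81,500 at 28% = $22,820.00
Next $155,500 at 24% = $37,320.00
Next $144,000 at 21% = $30,240.00
Remaining $461,790 at 12% = $55,414.80
Fee: $14,520.00 + $38,520.00 + $22,820.00 + $37,320.00 + $30,240.00 + $55,414.80 = $198,834.80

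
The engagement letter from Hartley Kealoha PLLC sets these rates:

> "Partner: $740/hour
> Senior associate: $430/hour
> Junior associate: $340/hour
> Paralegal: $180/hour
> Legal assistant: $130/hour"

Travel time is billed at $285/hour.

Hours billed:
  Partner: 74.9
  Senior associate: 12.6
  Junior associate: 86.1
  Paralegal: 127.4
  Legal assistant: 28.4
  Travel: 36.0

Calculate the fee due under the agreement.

$127,002.00

Partner: 74.9 × $740 = $55,426.00
Senior associate: 12.6 × $430 = $5,418.00
Junior associate: 86.1 × $340 = $29,274.00
Paralegal: 127.4 × $180 = $22,932.00
Legal assistant: 28.4 × $130 = $3,692.00
Subtotal: $55,426.00 + $5,418.00 + $29,274.00 + $22,932.00 + $3,692.00 = $116,742.00
Travel: 36.0 × $285 = $10,260.00
Total: $116,742.00 + $10,260.00 = $127,002.00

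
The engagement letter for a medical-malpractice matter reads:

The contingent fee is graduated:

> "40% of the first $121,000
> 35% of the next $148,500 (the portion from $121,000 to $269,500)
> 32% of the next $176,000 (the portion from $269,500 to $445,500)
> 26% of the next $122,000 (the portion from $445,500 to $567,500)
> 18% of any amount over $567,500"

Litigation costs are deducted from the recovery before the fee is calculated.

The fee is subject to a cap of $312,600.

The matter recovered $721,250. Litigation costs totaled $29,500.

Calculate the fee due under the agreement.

Fee base (net of costs): $721,250 − $29,500 = $691,750
First $121,000 at 40% = $48,400.00
Next $148,500 at 35% = $51,975.00
Next $176,000 at 32% = $56,320.00
Next $122,000 at 26% = $31,720.00
Remaining $124,250 at 18% = $22,365.00
Fee: $48,400.00 + $51,975.00 + $56,320.00 + $31,720.00 + $22,365.00 = $210,780.00
$210,780.00 is under the $312,600 cap.

$210,780.00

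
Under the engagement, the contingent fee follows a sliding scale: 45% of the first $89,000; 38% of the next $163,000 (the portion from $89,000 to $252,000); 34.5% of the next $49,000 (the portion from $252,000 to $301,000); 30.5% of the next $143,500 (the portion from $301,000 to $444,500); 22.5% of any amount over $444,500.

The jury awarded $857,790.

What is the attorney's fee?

First $89,000 at 45% = $40,050.00
Next $163,000 at 38% = $61,940.00
Next $49,000 at 34.5% = $16,905.00
Next $143,500 at 30.5% = $43,767.50
Remaining $413,290 at 22.5% = $92,990.25
Fee: $40,050.00 + $61,940.00 + $16,905.00 + $43,767.50 + $92,990.25 = $255,652.75

$255,652.75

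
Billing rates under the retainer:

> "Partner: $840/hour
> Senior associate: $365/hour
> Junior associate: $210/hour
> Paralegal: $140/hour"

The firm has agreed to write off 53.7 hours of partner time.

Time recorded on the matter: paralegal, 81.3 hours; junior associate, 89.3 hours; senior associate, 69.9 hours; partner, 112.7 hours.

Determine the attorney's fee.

$105,208.50

Partner: 112.7 × $840 = $94,668.00
Senior associate: 69.9 × $365 = $25,513.50
Junior associate: 89.3 × $210 = $18,753.00
Paralegal: 81.3 × $140 = $11,382.00
Subtotal: $150,316.50
Write-off: 53.7 × $840 = $45,108.00
Total: $150,316.50 − $45,108.00 = $105,208.50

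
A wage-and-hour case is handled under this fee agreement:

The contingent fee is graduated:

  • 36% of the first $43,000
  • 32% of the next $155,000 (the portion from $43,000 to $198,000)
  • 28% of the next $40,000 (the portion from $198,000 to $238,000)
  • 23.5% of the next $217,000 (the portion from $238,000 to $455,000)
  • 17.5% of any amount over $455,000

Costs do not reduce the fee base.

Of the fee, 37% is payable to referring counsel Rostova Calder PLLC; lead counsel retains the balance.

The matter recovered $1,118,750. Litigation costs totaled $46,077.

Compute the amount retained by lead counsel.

$153,361.69

Fee base is the gross recovery, $1,118,750; costs are reimbursed separately.
First $43,000 at 36% = $15,480.00
Next $155,000 at 32% = $49,600.00
Next $40,000 at 28% = $11,200.00
Next $217,000 at 23.5% = $50,995.00
Remaining $663,750 at 17.5% = $116,156.25
Fee: $15,480.00 + $49,600.00 + $11,200.00 + $50,995.00 + $116,156.25 = $243,431.25
Referral share: 37% of $243,431.25 = $90,069.56; lead counsel retains $243,431.25 − $90,069.56 = $153,361.69.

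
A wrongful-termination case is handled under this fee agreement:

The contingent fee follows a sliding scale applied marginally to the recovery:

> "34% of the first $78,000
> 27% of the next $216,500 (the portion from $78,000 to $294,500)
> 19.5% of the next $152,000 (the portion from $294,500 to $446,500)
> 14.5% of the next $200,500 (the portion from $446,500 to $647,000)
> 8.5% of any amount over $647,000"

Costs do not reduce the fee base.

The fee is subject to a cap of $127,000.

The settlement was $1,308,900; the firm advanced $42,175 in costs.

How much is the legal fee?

$127,000.00

Fee base is the gross recovery, $1,308,900; costs are reimbursed separately.
First $78,000 at 34% = $26,520.00
Next $216,500 at 27% = $58,455.00
Next $152,000 at 19.5% = $29,640.00
Next $200,500 at 14.5% = $29,072.50
Remaining $661,900 at 8.5% = $56,261.50
Fee: $26,520.00 + $58,455.00 + $29,640.00 + $29,072.50 + $56,261.50 = $199,949.00
$199,949.00 exceeds the $127,000 cap, so the fee is capped at $127,000.00.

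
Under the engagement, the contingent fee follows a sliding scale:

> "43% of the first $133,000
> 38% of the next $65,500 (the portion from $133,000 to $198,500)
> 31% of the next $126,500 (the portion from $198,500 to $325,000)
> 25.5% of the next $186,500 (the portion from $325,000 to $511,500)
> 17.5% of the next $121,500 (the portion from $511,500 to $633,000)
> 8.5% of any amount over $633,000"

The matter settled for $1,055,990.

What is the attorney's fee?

First $133,000 at 43% = $57,190.00
Next $65,500 at 38% = $24,890.00
Next $126,500 at 31% = $39,215.00
Next $186,500 at 25.5% = $47,557.50
Next $121,500 at 17.5% = $21,262.50
Remaining $422,990 at 8.5% = $35,954.15
Fee: $57,190.00 + $24,890.00 + $39,215.00 + $47,557.50 + $21,262.50 + $35,954.15 = $226,069.15

$226,069.15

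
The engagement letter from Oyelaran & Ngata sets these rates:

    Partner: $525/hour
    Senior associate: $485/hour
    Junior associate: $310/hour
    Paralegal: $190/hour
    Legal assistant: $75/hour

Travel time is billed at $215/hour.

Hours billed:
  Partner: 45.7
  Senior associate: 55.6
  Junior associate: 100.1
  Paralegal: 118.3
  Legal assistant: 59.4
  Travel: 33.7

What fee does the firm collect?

$116,167.00

Partner: 45.7 × $525 = $23,992.50
Senior associate: 55.6 × $485 = $26,966.00
Junior associate: 100.1 × $310 = $31,031.00
Paralegal: 118.3 × $190 = $22,477.00
Legal assistant: 59.4 × $75 = $4,455.00
Subtotal: $23,992.50 + $26,966.00 + $31,031.00 + $22,477.00 + $4,455.00 = $108,921.50
Travel: 33.7 × $215 = $7,245.50
Total: $108,921.50 + $7,245.50 = $116,167.00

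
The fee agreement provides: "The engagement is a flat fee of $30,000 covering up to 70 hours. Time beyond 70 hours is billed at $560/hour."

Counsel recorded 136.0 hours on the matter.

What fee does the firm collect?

Flat fee: $30,000.00
Excess hours: 136.0 − 70 = 66.0
Overrun: 66.0 × $560 = $36,960.00
Total: $30,000.00 + $36,960.00 = $66,960.00

$66,960.00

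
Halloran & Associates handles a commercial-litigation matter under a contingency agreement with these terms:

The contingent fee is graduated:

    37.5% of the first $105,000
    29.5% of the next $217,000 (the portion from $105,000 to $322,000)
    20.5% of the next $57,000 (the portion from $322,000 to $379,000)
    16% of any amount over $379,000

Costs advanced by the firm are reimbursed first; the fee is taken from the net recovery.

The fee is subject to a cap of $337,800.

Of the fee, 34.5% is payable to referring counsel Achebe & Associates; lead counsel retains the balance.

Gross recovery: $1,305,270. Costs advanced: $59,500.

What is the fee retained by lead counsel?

Fee base (net of costs): $1,305,270 − $59,500 = $1,245,770
First $105,000 at 37.5% = $39,375.00
Next $217,000 at 29.5% = $64,015.00
Next $57,000 at 20.5% = $11,685.00
Remaining $866,770 at 16% = $138,683.20
Fee: $39,375.00 + $64,015.00 + $11,685.00 + $138,683.20 = $253,758.20
$253,758.20 is under the $337,800 cap.
Referral share: 34.5% of $253,758.20 = $87,546.58; lead counsel retains $253,758.20 − $87,546.58 = $166,211.62.

$166,211.62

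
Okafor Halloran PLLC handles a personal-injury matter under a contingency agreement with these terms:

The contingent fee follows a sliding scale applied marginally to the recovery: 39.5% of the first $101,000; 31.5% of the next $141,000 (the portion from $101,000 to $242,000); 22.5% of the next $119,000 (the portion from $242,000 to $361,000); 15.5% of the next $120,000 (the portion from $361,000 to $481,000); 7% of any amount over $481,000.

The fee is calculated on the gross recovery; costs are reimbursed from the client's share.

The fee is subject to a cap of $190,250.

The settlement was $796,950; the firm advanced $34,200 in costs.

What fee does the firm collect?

$151,801.50

Fee base is the gross recovery, $796,950; costs are reimbursed separately.
First $101,000 at 39.5% = $39,895.00
Next $141,000 at 31.5% = $44,415.00
Next $119,000 at 22.5% = $26,775.00
Next $120,000 at 15.5% = $18,600.00
Remaining $315,950 at 7% = $22,116.50
Fee: $39,895.00 + $44,415.00 + $26,775.00 + $18,600.00 + $22,116.50 = $151,801.50
$151,801.50 is under the $190,250 cap.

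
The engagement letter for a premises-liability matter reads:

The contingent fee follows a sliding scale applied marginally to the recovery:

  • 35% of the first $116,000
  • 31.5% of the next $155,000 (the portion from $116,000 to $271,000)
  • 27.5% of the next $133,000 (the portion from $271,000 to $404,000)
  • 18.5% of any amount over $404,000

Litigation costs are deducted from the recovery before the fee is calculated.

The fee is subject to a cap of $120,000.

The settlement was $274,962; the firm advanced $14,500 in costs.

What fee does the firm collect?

$86,105.53

Fee base (net of costs): $274,962 − $14,500 = $260,462
First $116,000 at 35% = $40,600.00
Remaining $144,462 at 31.5% = $45,505.53
Fee: $40,600.00 + $45,505.53 = $86,105.53
$86,105.53 is under the $120,000 cap.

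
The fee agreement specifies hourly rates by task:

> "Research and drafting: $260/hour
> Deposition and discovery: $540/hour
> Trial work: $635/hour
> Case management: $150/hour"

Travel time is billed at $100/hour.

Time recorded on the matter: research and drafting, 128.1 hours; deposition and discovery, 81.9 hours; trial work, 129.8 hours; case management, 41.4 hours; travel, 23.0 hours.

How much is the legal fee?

$168,465.00

Research and drafting: 128.1 × $260 = $33,306.00
Deposition and discovery: 81.9 × $540 = $44,226.00
Trial work: 129.8 × $635 = $82,423.00
Case management: 41.4 × $150 = $6,210.00
Subtotal: $33,306.00 + $44,226.00 + $82,423.00 + $6,210.00 = $166,165.00
Travel: 23.0 × $100 = $2,300.00
Total: $166,165.00 + $2,300.00 = $168,465.00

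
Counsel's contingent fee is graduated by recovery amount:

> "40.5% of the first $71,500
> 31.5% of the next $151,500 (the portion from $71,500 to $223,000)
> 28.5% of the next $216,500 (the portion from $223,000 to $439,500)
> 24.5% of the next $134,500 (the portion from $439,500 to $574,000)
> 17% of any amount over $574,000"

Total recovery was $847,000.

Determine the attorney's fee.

$217,745.00

First $71,500 at 40.5% = $28,957.50
Next $151,500 at 31.5% = $47,722.50
Next $216,500 at 28.5% = $61,702.50
Next $134,500 at 24.5% = $32,952.50
Remaining $273,000 at 17% = $46,410.00
Fee: $28,957.50 + $47,722.50 + $61,702.50 + $32,952.50 + $46,410.00 = $217,745.00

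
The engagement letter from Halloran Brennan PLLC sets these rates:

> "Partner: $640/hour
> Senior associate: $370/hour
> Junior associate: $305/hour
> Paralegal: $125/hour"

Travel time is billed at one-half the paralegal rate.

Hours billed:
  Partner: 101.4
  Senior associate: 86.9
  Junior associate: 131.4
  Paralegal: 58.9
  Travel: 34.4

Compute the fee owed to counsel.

Partner: 101.4 × $640 = $64,896.00
Senior associate: 86.9 × $370 = $32,153.00
Junior associate: 131.4 × $305 = $40,077.00
Paralegal: 58.9 × $125 = $7,362.50
Subtotal: $64,896.00 + $32,153.00 + $40,077.00 + $7,362.50 = $144,488.50
Travel: 34.4 × ($125 ÷ 2) = 34.4 × $62.50 = $2,150.00
Total: $144,488.50 + $2,150.00 = $146,638.50

$146,638.50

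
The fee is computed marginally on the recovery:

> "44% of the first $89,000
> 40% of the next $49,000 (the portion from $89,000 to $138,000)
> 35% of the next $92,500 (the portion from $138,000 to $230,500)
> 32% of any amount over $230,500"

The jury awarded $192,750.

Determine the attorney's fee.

First $89,000 at 44% = $39,160.00
Next $49,000 at 40% = $19,600.00
Remaining $54,750 at 35% = $19,162.50
Fee: $39,160.00 + $19,600.00 + $19,162.50 = $77,922.50

$77,922.50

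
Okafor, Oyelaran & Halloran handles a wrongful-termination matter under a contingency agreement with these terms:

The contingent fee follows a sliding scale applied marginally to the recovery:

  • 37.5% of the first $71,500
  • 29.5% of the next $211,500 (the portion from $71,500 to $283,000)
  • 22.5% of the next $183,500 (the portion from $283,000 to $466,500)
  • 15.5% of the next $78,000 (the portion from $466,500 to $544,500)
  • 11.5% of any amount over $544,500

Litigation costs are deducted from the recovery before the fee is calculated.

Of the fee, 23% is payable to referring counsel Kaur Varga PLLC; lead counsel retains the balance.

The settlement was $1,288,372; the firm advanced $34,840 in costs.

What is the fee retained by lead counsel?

Fee base (net of costs): $1,288,372 − $34,840 = $1,253,532
First $71,500 at 37.5% = $26,812.50
Next $211,500 at 29.5% = $62,392.50
Next $183,500 at 22.5% = $41,287.50
Next $78,000 at 15.5% = $12,090.00
Remaining $709,032 at 11.5% = $81,538.68
Fee: $26,812.50 + $62,392.50 + $41,287.50 + $12,090.00 + $81,538.68 = $224,121.18
Referral share: 23% of $224,121.18 = $51,547.87; lead counsel retains $224,121.18 − $51,547.87 = $172,573.31.

$172,573.31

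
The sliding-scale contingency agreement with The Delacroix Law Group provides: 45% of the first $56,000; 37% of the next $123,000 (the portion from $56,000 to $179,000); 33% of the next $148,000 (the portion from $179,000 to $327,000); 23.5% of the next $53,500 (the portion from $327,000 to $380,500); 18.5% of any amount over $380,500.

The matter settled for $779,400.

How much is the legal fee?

First $56,000 at 45% = $25,200.00
Next $123,000 at 37% = $45,510.00
Next $148,000 at 33% = $48,840.00
Next $53,500 at 23.5% = $12,572.50
Remaining $398,900 at 18.5% = $73,796.50
Fee: $25,200.00 + $45,510.00 + $48,840.00 + $12,572.50 + $73,796.50 = $205,919.00

$205,919.00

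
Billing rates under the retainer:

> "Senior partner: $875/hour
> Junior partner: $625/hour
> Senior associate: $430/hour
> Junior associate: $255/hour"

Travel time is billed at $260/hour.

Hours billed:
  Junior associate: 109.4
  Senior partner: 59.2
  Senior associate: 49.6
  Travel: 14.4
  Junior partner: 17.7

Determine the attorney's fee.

$115,831.50

Senior partner: 59.2 × $875 = $51,800.00
Junior partner: 17.7 × $625 = $11,062.50
Senior associate: 49.6 × $430 = $21,328.00
Junior associate: 109.4 × $255 = $27,897.00
Subtotal: $51,800.00 + $11,062.50 + $21,328.00 + $27,897.00 = $112,087.50
Travel: 14.4 × $260 = $3,744.00
Total: $112,087.50 + $3,744.00 = $115,831.50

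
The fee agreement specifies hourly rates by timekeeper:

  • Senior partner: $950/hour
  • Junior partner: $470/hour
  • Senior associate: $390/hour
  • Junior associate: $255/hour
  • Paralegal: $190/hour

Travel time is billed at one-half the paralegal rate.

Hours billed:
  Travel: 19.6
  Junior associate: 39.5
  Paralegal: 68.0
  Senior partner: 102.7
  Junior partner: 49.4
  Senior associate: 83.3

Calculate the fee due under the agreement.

$178,124.50

Senior partner: 102.7 × $950 = $97,565.00
Junior partner: 49.4 × $470 = $23,218.00
Senior associate: 83.3 × $390 = $32,487.00
Junior associate: 39.5 × $255 = $10,072.50
Paralegal: 68.0 × $190 = $12,920.00
Subtotal: $97,565.00 + $23,218.00 + $32,487.00 + $10,072.50 + $12,920.00 = $176,262.50
Travel: 19.6 × ($190 ÷ 2) = 19.6 × $95.00 = $1,862.00
Total: $176,262.50 + $1,862.00 = $178,124.50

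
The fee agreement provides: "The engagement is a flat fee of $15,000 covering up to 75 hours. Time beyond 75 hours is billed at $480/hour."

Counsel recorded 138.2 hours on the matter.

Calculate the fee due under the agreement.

Flat fee: $15,000.00
Excess hours: 138.2 − 75 = 63.2
Overrun: 63.2 × $480 = $30,336.00
Total: $15,000.00 + $30,336.00 = $45,336.00

$45,336.00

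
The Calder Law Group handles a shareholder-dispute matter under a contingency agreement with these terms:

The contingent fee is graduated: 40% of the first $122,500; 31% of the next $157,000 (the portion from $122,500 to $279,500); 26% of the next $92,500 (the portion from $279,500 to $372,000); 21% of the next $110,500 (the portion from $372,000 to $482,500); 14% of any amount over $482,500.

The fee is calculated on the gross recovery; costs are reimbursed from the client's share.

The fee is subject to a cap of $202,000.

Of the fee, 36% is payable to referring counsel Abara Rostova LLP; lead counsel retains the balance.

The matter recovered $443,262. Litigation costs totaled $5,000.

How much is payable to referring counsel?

Fee base is the gross recovery, $443,262; costs are reimbursed separately.
First $122,500 at 40% = $49,000.00
Next $157,000 at 31% = $48,670.00
Next $92,500 at 26% = $24,050.00
Remaining $71,262 at 21% = $14,965.02
Fee: $49,000.00 + $48,670.00 + $24,050.00 + $14,965.02 = $136,685.02
$136,685.02 is under the $202,000 cap.
Referral share: 36% of $136,685.02 = $49,206.61; lead counsel retains $136,685.02 − $49,206.61 = $87,478.41.

$49,206.61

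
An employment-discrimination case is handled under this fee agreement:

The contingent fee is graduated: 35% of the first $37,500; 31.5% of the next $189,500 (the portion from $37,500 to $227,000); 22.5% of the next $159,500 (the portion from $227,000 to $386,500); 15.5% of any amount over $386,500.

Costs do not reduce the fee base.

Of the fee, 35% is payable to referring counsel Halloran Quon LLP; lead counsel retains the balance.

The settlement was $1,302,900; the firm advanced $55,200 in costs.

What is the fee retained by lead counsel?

Fee base is the gross recovery, $1,302,900; costs are reimbursed separately.
First $37,500 at 35% = $13,125.00
Next $189,500 at 31.5% = $59,692.50
Next $159,500 at 22.5% = $35,887.50
Remaining $916,400 at 15.5% = $142,042.00
Fee: $13,125.00 + $59,692.50 + $35,887.50 + $142,042.00 = $250,747.00
Referral share: 35% of $250,747.00 = $87,761.45; lead counsel retains $250,747.00 − $87,761.45 = $162,985.55.

$162,985.55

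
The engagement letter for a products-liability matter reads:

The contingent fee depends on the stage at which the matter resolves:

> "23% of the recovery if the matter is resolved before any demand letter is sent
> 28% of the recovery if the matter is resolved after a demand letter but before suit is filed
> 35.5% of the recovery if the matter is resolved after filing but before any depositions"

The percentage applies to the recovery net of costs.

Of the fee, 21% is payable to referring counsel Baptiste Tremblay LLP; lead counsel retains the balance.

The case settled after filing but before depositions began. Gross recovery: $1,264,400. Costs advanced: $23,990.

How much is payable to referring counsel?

Fee base (net of costs): $1,264,400 − $23,990 = $1,240,410
The matter settled after filing but before depositions began, so the 35.5% rate applies.
$1,240,410 × 35.5% = $440,345.55
Referral share: 21% of $440,345.55 = $92,472.57; lead counsel retains $440,345.55 − $92,472.57 = $347,872.98.

$92,472.57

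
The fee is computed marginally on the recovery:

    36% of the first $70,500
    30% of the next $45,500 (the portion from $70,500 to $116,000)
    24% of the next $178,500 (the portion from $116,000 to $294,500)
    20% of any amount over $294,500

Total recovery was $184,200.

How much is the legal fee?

First $70,500 at 36% = $25,380.00
Next $45,500 at 30% = $13,650.00
Remaining $68,200 at 24% = $16,368.00
Fee: $25,380.00 + $13,650.00 + $16,368.00 = $55,398.00

$55,398.00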